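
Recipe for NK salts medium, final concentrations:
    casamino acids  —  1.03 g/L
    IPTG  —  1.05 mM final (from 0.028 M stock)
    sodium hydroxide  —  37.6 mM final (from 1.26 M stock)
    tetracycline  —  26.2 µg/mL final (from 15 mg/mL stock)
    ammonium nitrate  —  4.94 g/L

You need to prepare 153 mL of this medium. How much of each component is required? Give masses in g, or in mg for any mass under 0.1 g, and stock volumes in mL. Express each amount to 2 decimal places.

casamino acids 0.16 g; IPTG 5.74 mL; sodium hydroxide 4.57 mL; tetracycline 0.27 mL; ammonium nitrate 0.76 g

Target volume = 153 mL = 0.153 L.
casamino acids: 1.03 g/L × 0.153 L = 0.16 g
IPTG: V = C2·V2/C1 = 1.05 mM × 153 mL ÷ 28 mM = 5.74 mL
sodium hydroxide: V = C2·V2/C1 = 37.6 mM × 153 mL ÷ 1260 mM = 4.57 mL
tetracycline: C1V1 = C2V2 → 26.2 µg/mL × 153 mL ÷ 15000 µg/mL = 0.27 mL
ammonium nitrate: 4.94 g/L × 0.153 L = 0.76 g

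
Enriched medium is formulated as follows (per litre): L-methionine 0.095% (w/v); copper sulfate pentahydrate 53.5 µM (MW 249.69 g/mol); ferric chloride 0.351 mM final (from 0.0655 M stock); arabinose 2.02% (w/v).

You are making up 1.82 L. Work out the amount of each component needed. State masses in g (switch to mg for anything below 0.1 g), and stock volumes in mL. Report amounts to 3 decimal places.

L-methionine 1.729 g; copper sulfate pentahydrate 24.312 mg; ferric chloride 9.753 mL; arabinose 36.764 g

Working volume: 1.82 L.
L-methionine: 0.095% w/v = 0.95 g/L → 0.95 × 1.82 L = 1.729 g
copper sulfate pentahydrate: 53.5 µmol/L × 249.69 g/mol × 1.82 L ÷ 1000 = 24.312 mg
ferric chloride: dilute stock: 0.351 mM × 1820 mL ÷ 65.5 mM = 9.753 mL
arabinose: 2.02 g per 100 mL × 1820 mL ÷ 100 = 36.764 g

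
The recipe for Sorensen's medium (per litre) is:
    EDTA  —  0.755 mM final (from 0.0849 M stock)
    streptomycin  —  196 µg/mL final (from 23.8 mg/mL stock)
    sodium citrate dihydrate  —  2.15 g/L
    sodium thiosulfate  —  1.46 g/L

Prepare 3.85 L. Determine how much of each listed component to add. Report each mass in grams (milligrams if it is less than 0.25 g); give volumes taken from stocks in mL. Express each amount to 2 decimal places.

Scale factor relative to 1 L: 3.85.
EDTA: C1V1 = C2V2 → 0.755 mM × 3850 mL ÷ 84.9 mM = 34.24 mL
streptomycin: C1V1 = C2V2 → 196 µg/mL × 3850 mL ÷ 23800 µg/mL = 31.71 mL
sodium citrate dihydrate: 2.15 g/L × 3.85 L = 8.28 g
sodium thiosulfate: 1.46 g/L × 3.85 L = 5.62 g

EDTA 34.24 mL; streptomycin 31.71 mL; sodium citrate dihydrate 8.28 g; sodium thiosulfate 5.62 g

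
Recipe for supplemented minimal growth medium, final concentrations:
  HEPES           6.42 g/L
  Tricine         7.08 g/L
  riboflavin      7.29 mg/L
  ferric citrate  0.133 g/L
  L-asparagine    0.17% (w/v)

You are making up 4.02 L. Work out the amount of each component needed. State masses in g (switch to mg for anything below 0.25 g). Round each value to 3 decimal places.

HEPES 25.808 g; Tricine 28.462 g; riboflavin 29.306 mg; ferric citrate 0.535 g; L-asparagine 6.834 g

Scale factor relative to 1 L: 4.02.
HEPES: 6.42 g/L × 4.02 L = 25.808 g
Tricine: 7.08 g/L × 4.02 L = 28.462 g
riboflavin: 7.29 mg/L × 4.02 L = 29.306 mg
ferric citrate: 0.133 g/L × 4.02 L = 0.535 g
L-asparagine: 0.17% w/v = 1.7 g/L → 1.7 × 4.02 L = 6.834 g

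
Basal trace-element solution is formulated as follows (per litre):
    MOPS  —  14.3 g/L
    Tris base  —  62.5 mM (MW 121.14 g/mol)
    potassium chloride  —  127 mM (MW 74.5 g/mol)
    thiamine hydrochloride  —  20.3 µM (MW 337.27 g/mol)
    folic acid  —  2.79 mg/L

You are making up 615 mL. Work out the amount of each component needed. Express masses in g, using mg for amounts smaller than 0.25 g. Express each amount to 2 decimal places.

MOPS 8.79 g; Tris base 4.66 g; potassium chloride 5.82 g; thiamine hydrochloride 4.21 mg; folic acid 1.72 mg

Working volume: 615 mL = 0.615 L.
MOPS: 14.3 g/L × 0.615 L = 8.79 g
Tris base: 62.5 mmol/L × 121.14 g/mol × 0.615 L ÷ 1000 = 4.66 g
potassium chloride: 127 mmol/L × 74.5 g/mol × 0.615 L ÷ 1000 = 5.82 g
thiamine hydrochloride: 20.3 µmol/L × 337.27 g/mol × 0.615 L ÷ 1000 = 4.21 mg
folic acid: 2.79 mg/L × 0.615 L = 1.72 mg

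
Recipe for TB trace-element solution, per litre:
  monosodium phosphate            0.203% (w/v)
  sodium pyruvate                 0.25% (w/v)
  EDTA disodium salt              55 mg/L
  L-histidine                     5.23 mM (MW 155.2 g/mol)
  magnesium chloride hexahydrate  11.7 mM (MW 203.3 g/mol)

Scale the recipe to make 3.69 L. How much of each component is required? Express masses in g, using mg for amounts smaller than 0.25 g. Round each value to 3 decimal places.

monosodium phosphate 7.491 g; sodium pyruvate 9.225 g; EDTA disodium salt 202.950 mg; L-histidine 2.995 g; magnesium chloride hexahydrate 8.777 g

Scale factor relative to 1 L: 3.69.
monosodium phosphate: 0.203 g per 100 mL × 3690 mL ÷ 100 = 7.491 g
sodium pyruvate: 0.25 g per 100 mL × 3690 mL ÷ 100 = 9.225 g
EDTA disodium salt: 55 mg/L × 3.69 L = 202.950 mg
L-histidine: 5.23 mmol/L × 155.2 g/mol × 3.69 L ÷ 1000 = 2.995 g
magnesium chloride hexahydrate: 11.7 mmol/L × 203.3 g/mol × 3.69 L ÷ 1000 = 8.777 g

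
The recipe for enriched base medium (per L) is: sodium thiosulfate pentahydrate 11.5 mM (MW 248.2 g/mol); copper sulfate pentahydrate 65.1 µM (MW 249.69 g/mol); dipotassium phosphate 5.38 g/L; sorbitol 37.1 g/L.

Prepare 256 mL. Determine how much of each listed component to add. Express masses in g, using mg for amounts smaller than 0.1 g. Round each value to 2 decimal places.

sodium thiosulfate pentahydrate 0.73 g; copper sulfate pentahydrate 4.16 mg; dipotassium phosphate 1.38 g; sorbitol 9.50 g

Target volume = 256 mL = 0.256 L.
sodium thiosulfate pentahydrate: 11.5 mmol/L × 248.2 g/mol × 0.256 L ÷ 1000 = 0.73 g
copper sulfate pentahydrate: 65.1 µmol/L × 249.69 g/mol × 0.256 L ÷ 1000 = 4.16 mg
dipotassium phosphate: 5.38 g/L × 0.256 L = 1.38 g
sorbitol: 37.1 g/L × 0.256 L = 9.50 g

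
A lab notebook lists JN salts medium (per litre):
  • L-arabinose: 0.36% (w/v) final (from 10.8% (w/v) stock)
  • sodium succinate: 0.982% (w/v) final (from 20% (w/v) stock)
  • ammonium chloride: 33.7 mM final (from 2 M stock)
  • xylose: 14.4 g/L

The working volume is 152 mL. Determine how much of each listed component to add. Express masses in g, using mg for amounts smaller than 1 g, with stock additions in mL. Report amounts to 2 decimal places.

Target volume = 152 mL = 0.152 L.
L-arabinose: dilute stock: 0.36% ÷ 10.8% × 152 mL = 5.07 mL
sodium succinate: C1V1 = C2V2 → 0.982% ÷ 20% × 152 mL = 7.46 mL
ammonium chloride: V = C2·V2/C1 = 33.7 mM × 152 mL ÷ 2000 mM = 2.56 mL
xylose: 14.4 g/L × 0.152 L = 2.19 g

L-arabinose 5.07 mL; sodium succinate 7.46 mL; ammonium chloride 2.56 mL; xylose 2.19 g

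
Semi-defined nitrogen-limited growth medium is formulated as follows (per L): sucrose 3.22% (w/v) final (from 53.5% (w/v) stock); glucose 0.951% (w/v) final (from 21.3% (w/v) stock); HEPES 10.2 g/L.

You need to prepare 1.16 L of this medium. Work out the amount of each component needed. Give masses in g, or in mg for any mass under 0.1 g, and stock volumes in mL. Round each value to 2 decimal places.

Working volume: 1.16 L.
sucrose: V = C2·V2/C1 = 3.22% ÷ 53.5% × 1160 mL = 69.82 mL
glucose: V = C2·V2/C1 = 0.951% ÷ 21.3% × 1160 mL = 51.79 mL
HEPES: 10.2 g/L × 1.16 L = 11.83 g

sucrose 69.82 mL; glucose 51.79 mL; HEPES 11.83 g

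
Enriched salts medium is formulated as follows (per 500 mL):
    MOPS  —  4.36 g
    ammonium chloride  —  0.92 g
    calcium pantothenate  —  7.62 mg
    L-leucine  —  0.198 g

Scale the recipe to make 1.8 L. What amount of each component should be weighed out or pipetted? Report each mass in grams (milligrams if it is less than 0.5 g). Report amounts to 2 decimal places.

Scale factor = 1800 mL / 500 mL = 3.6.
MOPS: 4.36 g × (1800 mL / 500 mL) = 15.70 g
ammonium chloride: 0.92 g × (1800 mL / 500 mL) = 3.31 g
calcium pantothenate: 7.62 mg × (1800 mL / 500 mL) = 27.43 mg
L-leucine: 0.198 g × (1800 mL / 500 mL) = 0.71 g

MOPS 15.70 g; ammonium chloride 3.31 g; calcium pantothenate 27.43 mg; L-leucine 0.71 g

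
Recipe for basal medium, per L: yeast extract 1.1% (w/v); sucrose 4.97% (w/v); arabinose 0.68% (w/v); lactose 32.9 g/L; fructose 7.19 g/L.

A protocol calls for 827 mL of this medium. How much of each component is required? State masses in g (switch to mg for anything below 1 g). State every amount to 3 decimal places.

Working volume: 827 mL = 0.827 L.
yeast extract: 1.1 g per 100 mL × 827 mL ÷ 100 = 9.097 g
sucrose: 4.97 g per 100 mL × 827 mL ÷ 100 = 41.102 g
arabinose: 0.68% w/v = 6.8 g/L → 6.8 × 0.827 L = 5.624 g
lactose: 32.9 g/L × 0.827 L = 27.208 g
fructose: 7.19 g/L × 0.827 L = 5.946 g

yeast extract 9.097 g; sucrose 41.102 g; arabinose 5.624 g; lactose 27.208 g; fructose 5.946 g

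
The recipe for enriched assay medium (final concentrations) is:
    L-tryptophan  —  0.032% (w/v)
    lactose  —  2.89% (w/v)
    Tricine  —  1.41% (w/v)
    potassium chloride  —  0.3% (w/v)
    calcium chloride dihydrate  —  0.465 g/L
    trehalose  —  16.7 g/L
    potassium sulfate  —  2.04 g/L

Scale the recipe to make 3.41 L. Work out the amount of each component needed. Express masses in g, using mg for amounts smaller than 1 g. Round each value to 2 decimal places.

L-tryptophan 1.09 g; lactose 98.55 g; Tricine 48.08 g; potassium chloride 10.23 g; calcium chloride dihydrate 1.59 g; trehalose 56.95 g; potassium sulfate 6.96 g

Working volume: 3.41 L.
L-tryptophan: 0.032 g per 100 mL × 3410 mL ÷ 100 = 1.09 g
lactose: 2.89% w/v = 28.9 g/L → 28.9 × 3.41 L = 98.55 g
Tricine: 1.41% w/v = 14.1 g/L → 14.1 × 3.41 L = 48.08 g
potassium chloride: 0.3 g per 100 mL × 3410 mL ÷ 100 = 10.23 g
calcium chloride dihydrate: 0.465 g/L × 3.41 L = 1.59 g
trehalose: 16.7 g/L × 3.41 L = 56.95 g
potassium sulfate: 2.04 g/L × 3.41 L = 6.96 g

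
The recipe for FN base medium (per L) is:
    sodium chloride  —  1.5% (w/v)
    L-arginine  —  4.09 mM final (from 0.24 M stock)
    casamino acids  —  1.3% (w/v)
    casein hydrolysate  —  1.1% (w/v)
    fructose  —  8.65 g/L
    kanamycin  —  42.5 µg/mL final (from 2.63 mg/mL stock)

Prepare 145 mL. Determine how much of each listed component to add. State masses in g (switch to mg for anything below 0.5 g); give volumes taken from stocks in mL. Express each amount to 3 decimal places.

Target volume = 145 mL = 0.145 L.
sodium chloride: 1.5 g per 100 mL × 145 mL ÷ 100 = 2.175 g
L-arginine: V = C2·V2/C1 = 4.09 mM × 145 mL ÷ 240 mM = 2.471 mL
casamino acids: 1.3% w/v = 13 g/L → 13 × 0.145 L = 1.885 g
casein hydrolysate: 1.1% w/v = 11 g/L → 11 × 0.145 L = 1.595 g
fructose: 8.65 g/L × 0.145 L = 1.254 g
kanamycin: V = C2·V2/C1 = 42.5 µg/mL × 145 mL ÷ 2630 µg/mL = 2.343 mL

sodium chloride 2.175 g; L-arginine 2.471 mL; casamino acids 1.885 g; casein hydrolysate 1.595 g; fructose 1.254 g; kanamycin 2.343 mL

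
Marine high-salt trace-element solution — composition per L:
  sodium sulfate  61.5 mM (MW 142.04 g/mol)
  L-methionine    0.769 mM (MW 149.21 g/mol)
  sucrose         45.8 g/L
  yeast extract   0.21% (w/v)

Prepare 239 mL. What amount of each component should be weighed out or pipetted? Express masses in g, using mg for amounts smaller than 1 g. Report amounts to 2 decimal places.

Target volume = 239 mL = 0.239 L.
sodium sulfate: 61.5 mmol/L × 142.04 g/mol × 0.239 L ÷ 1000 = 2.09 g
L-methionine: 0.769 mmol/L × 149.21 mg/mmol × 0.239 L = 27.42 mg
sucrose: 45.8 g/L × 0.239 L = 10.95 g
yeast extract: 0.21 g per 100 mL × 239 mL ÷ 100 = 0.5019 g = 501.90 mg

sodium sulfate 2.09 g; L-methionine 27.42 mg; sucrose 10.95 g; yeast extract 501.90 mg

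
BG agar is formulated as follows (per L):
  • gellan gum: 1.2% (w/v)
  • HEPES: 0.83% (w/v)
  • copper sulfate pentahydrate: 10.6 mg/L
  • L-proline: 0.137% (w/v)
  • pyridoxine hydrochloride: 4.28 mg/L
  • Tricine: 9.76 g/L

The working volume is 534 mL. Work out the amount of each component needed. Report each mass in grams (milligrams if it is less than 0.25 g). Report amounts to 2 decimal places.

gellan gum 6.41 g; HEPES 4.43 g; copper sulfate pentahydrate 5.66 mg; L-proline 0.73 g; pyridoxine hydrochloride 2.29 mg; Tricine 5.21 g

Working volume: 534 mL = 0.534 L.
gellan gum: 1.2% w/v = 12 g/L → 12 × 0.534 L = 6.41 g
HEPES: 0.83% w/v = 8.3 g/L → 8.3 × 0.534 L = 4.43 g
copper sulfate pentahydrate: 10.6 mg/L × 0.534 L = 5.66 mg
L-proline: 0.137% w/v = 1.37 g/L → 1.37 × 0.534 L = 0.73 g
pyridoxine hydrochloride: 4.28 mg/L × 0.534 L = 2.29 mg
Tricine: 9.76 g/L × 0.534 L = 5.21 g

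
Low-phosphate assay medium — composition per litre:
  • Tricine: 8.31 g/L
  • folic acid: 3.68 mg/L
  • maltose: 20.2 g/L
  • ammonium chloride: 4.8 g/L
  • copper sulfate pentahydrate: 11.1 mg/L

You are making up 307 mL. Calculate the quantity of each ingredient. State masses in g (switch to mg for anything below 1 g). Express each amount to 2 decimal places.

Scale factor relative to 1 L: 0.307.
Tricine: 8.31 g/L × 0.307 L = 2.55 g
folic acid: 3.68 mg/L × 0.307 L = 1.13 mg
maltose: 20.2 g/L × 0.307 L = 6.20 g
ammonium chloride: 4.8 g/L × 0.307 L = 1.47 g
copper sulfate pentahydrate: 11.1 mg/L × 0.307 L = 3.41 mg

Tricine 2.55 g; folic acid 1.13 mg; maltose 6.20 g; ammonium chloride 1.47 g; copper sulfate pentahydrate 3.41 mg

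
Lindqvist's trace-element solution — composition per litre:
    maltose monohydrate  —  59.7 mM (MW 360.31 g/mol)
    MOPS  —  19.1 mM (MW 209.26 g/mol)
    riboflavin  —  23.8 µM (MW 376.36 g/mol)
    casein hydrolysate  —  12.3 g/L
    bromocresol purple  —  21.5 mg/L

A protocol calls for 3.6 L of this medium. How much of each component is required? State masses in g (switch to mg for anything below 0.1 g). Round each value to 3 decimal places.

Scale factor relative to 1 L: 3.6.
maltose monohydrate: 59.7 mmol/L × 360.31 g/mol × 3.6 L ÷ 1000 = 77.438 g
MOPS: 19.1 mmol/L × 209.26 g/mol × 3.6 L ÷ 1000 = 14.389 g
riboflavin: 23.8 µmol/L × 376.36 g/mol × 3.6 L ÷ 1000 = 32.247 mg
casein hydrolysate: 12.3 g/L × 3.6 L = 44.280 g
bromocresol purple: 21.5 mg/L × 3.6 L = 77.400 mg

maltose monohydrate 77.438 g; MOPS 14.389 g; riboflavin 32.247 mg; casein hydrolysate 44.280 g; bromocresol purple 77.400 mg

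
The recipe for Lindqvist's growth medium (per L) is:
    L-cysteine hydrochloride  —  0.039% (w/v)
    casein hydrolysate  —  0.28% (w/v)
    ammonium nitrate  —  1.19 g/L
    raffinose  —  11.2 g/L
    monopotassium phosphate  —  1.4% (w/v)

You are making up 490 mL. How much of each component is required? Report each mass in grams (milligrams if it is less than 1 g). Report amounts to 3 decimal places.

Target volume = 490 mL = 0.49 L.
L-cysteine hydrochloride: 0.039% w/v = 0.39 g/L → 0.39 × 0.49 L = 0.1911 g = 191.100 mg
casein hydrolysate: 0.28% w/v = 2.8 g/L → 2.8 × 0.49 L = 1.372 g
ammonium nitrate: 1.19 g/L × 0.49 L = 0.5831 g = 583.100 mg
raffinose: 11.2 g/L × 0.49 L = 5.488 g
monopotassium phosphate: 1.4 g per 100 mL × 490 mL ÷ 100 = 6.860 g

L-cysteine hydrochloride 191.100 mg; casein hydrolysate 1.372 g; ammonium nitrate 583.100 mg; raffinose 5.488 g; monopotassium phosphate 6.860 g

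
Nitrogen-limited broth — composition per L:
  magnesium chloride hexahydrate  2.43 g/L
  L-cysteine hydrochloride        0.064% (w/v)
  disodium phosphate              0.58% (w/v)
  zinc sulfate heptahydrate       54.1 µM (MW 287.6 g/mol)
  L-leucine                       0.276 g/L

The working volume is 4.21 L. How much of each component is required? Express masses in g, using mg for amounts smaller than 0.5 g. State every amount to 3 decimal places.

Scale factor relative to 1 L: 4.21.
magnesium chloride hexahydrate: 2.43 g/L × 4.21 L = 10.230 g
L-cysteine hydrochloride: 0.064% w/v = 0.64 g/L → 0.64 × 4.21 L = 2.694 g
disodium phosphate: 0.58 g per 100 mL × 4210 mL ÷ 100 = 24.418 g
zinc sulfate heptahydrate: 54.1 µmol/L × 287.6 g/mol × 4.21 L ÷ 1000 = 65.504 mg
L-leucine: 0.276 g/L × 4.21 L = 1.162 g

magnesium chloride hexahydrate 10.230 g; L-cysteine hydrochloride 2.694 g; disodium phosphate 24.418 g; zinc sulfate heptahydrate 65.504 mg; L-leucine 1.162 g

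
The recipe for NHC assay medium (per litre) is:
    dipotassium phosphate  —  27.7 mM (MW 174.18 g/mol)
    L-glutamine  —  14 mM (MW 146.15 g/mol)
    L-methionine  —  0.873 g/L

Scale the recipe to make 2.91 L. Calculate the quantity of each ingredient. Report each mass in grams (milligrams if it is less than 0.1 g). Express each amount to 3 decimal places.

dipotassium phosphate 14.040 g; L-glutamine 5.954 g; L-methionine 2.540 g

Scale factor relative to 1 L: 2.91.
dipotassium phosphate: 27.7 mmol/L × 174.18 g/mol × 2.91 L ÷ 1000 = 14.040 g
L-glutamine: 14 mmol/L × 146.15 g/mol × 2.91 L ÷ 1000 = 5.954 g
L-methionine: 0.873 g/L × 2.91 L = 2.540 g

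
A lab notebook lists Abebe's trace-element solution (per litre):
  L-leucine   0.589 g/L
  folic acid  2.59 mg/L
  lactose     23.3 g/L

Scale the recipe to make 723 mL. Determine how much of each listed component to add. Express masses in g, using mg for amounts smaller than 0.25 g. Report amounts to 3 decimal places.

Scale factor relative to 1 L: 0.723.
L-leucine: 0.589 g/L × 0.723 L = 0.426 g
folic acid: 2.59 mg/L × 0.723 L = 1.873 mg
lactose: 23.3 g/L × 0.723 L = 16.846 g

L-leucine 0.426 g; folic acid 1.873 mg; lactose 16.846 g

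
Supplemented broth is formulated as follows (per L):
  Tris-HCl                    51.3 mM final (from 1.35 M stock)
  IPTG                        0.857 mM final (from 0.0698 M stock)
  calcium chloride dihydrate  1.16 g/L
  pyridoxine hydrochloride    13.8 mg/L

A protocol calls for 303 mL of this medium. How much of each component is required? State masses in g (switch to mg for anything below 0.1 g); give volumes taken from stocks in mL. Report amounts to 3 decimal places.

Tris-HCl 11.514 mL; IPTG 3.720 mL; calcium chloride dihydrate 0.351 g; pyridoxine hydrochloride 4.181 mg

Working volume: 303 mL = 0.303 L.
Tris-HCl: C1V1 = C2V2 → 51.3 mM × 303 mL ÷ 1350 mM = 11.514 mL
IPTG: dilute stock: 0.857 mM × 303 mL ÷ 69.8 mM = 3.720 mL
calcium chloride dihydrate: 1.16 g/L × 0.303 L = 0.351 g
pyridoxine hydrochloride: 13.8 mg/L × 0.303 L = 4.181 mg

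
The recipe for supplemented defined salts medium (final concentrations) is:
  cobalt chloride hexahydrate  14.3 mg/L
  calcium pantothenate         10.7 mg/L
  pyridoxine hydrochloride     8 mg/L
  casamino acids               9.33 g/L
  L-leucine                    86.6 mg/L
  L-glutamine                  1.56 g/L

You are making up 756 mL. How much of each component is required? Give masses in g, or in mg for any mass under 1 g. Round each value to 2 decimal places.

Scale factor relative to 1 L: 0.756.
cobalt chloride hexahydrate: 14.3 mg/L × 0.756 L = 10.81 mg
calcium pantothenate: 10.7 mg/L × 0.756 L = 8.09 mg
pyridoxine hydrochloride: 8 mg/L × 0.756 L = 6.05 mg
casamino acids: 9.33 g/L × 0.756 L = 7.05 g
L-leucine: 86.6 mg/L × 0.756 L = 65.47 mg
L-glutamine: 1.56 g/L × 0.756 L = 1.18 g

cobalt chloride hexahydrate 10.81 mg; calcium pantothenate 8.09 mg; pyridoxine hydrochloride 6.05 mg; casamino acids 7.05 g; L-leucine 65.47 mg; L-glutamine 1.18 g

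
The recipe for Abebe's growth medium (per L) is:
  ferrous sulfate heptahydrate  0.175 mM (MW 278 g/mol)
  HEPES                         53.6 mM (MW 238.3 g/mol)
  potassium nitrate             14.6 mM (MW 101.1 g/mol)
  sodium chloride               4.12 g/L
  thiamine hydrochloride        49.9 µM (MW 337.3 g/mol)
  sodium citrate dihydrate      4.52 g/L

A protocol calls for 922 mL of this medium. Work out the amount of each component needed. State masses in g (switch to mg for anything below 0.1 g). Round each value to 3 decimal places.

Working volume: 922 mL = 0.922 L.
ferrous sulfate heptahydrate: 0.175 mmol/L × 278 mg/mmol × 0.922 L = 44.855 mg
HEPES: 53.6 mmol/L × 238.3 g/mol × 0.922 L ÷ 1000 = 11.777 g
potassium nitrate: 14.6 mmol/L × 101.1 g/mol × 0.922 L ÷ 1000 = 1.361 g
sodium chloride: 4.12 g/L × 0.922 L = 3.799 g
thiamine hydrochloride: 49.9 µmol/L × 337.3 g/mol × 0.922 L ÷ 1000 = 15.518 mg
sodium citrate dihydrate: 4.52 g/L × 0.922 L = 4.167 g

ferrous sulfate heptahydrate 44.855 mg; HEPES 11.777 g; potassium nitrate 1.361 g; sodium chloride 3.799 g; thiamine hydrochloride 15.518 mg; sodium citrate dihydrate 4.167 g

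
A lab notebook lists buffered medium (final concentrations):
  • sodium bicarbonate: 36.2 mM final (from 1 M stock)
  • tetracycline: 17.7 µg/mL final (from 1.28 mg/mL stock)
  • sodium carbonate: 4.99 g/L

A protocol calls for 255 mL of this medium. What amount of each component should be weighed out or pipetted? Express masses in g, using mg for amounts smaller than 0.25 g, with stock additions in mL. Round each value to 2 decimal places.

Scale factor relative to 1 L: 0.255.
sodium bicarbonate: V = C2·V2/C1 = 36.2 mM × 255 mL ÷ 1000 mM = 9.23 mL
tetracycline: C1V1 = C2V2 → 17.7 µg/mL × 255 mL ÷ 1280 µg/mL = 3.53 mL
sodium carbonate: 4.99 g/L × 0.255 L = 1.27 g

sodium bicarbonate 9.23 mL; tetracycline 3.53 mL; sodium carbonate 1.27 g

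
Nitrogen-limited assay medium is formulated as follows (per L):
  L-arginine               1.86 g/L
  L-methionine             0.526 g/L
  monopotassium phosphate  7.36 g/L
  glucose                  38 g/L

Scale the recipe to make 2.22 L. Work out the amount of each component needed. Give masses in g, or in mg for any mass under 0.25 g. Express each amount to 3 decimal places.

L-arginine 4.129 g; L-methionine 1.168 g; monopotassium phosphate 16.339 g; glucose 84.360 g

Scale factor relative to 1 L: 2.22.
L-arginine: 1.86 g/L × 2.22 L = 4.129 g
L-methionine: 0.526 g/L × 2.22 L = 1.168 g
monopotassium phosphate: 7.36 g/L × 2.22 L = 16.339 g
glucose: 38 g/L × 2.22 L = 84.360 g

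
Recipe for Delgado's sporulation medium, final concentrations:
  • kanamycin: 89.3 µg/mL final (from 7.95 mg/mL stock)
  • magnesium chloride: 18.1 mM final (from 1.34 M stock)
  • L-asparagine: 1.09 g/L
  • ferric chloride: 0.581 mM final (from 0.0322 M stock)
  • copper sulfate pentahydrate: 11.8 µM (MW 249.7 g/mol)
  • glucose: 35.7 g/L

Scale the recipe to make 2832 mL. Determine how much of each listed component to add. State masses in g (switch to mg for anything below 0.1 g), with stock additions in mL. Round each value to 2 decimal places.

kanamycin 31.81 mL; magnesium chloride 38.25 mL; L-asparagine 3.09 g; ferric chloride 51.10 mL; copper sulfate pentahydrate 8.34 mg; glucose 101.10 g

Working volume: 2832 mL = 2.832 L.
kanamycin: V = C2·V2/C1 = 89.3 µg/mL × 2832 mL ÷ 7950 µg/mL = 31.81 mL
magnesium chloride: dilute stock: 18.1 mM × 2832 mL ÷ 1340 mM = 38.25 mL
L-asparagine: 1.09 g/L × 2.832 L = 3.09 g
ferric chloride: V = C2·V2/C1 = 0.581 mM × 2832 mL ÷ 32.2 mM = 51.10 mL
copper sulfate pentahydrate: 11.8 µmol/L × 249.7 g/mol × 2.832 L ÷ 1000 = 8.34 mg
glucose: 35.7 g/L × 2.832 L = 101.10 g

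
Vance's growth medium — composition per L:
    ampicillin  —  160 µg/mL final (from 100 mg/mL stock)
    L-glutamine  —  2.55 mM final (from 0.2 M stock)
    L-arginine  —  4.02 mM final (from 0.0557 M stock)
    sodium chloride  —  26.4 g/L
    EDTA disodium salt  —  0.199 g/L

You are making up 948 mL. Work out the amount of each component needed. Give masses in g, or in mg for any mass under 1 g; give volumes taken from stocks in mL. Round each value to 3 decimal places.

Target volume = 948 mL = 0.948 L.
ampicillin: C1V1 = C2V2 → 160 µg/mL × 948 mL ÷ 100000 µg/mL = 1.517 mL
L-glutamine: V = C2·V2/C1 = 2.55 mM × 948 mL ÷ 200 mM = 12.087 mL
L-arginine: dilute stock: 4.02 mM × 948 mL ÷ 55.7 mM = 68.419 mL
sodium chloride: 26.4 g/L × 0.948 L = 25.027 g
EDTA disodium salt: 0.199 g/L × 0.948 L = 0.188652 g = 188.652 mg

ampicillin 1.517 mL; L-glutamine 12.087 mL; L-arginine 68.419 mL; sodium chloride 25.027 g; EDTA disodium salt 188.652 mg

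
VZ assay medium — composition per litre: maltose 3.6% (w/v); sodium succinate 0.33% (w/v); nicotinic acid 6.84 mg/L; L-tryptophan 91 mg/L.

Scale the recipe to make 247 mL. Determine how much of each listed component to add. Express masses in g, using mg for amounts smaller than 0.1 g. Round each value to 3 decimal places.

Scale factor relative to 1 L: 0.247.
maltose: 3.6% w/v = 36 g/L → 36 × 0.247 L = 8.892 g
sodium succinate: 0.33% w/v = 3.3 g/L → 3.3 × 0.247 L = 0.815 g
nicotinic acid: 6.84 mg/L × 0.247 L = 1.689 mg
L-tryptophan: 91 mg/L × 0.247 L = 22.477 mg

maltose 8.892 g; sodium succinate 0.815 g; nicotinic acid 1.689 mg; L-tryptophan 22.477 mg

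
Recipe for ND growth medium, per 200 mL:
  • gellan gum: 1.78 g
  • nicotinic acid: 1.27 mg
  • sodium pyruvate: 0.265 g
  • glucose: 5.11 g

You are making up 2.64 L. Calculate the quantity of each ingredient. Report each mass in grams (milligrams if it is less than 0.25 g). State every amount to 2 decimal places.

Scale factor = 2640 mL / 200 mL = 13.2.
gellan gum: 1.78 g × (2640 mL / 200 mL) = 23.50 g
nicotinic acid: 1.27 mg × (2640 mL / 200 mL) = 16.76 mg
sodium pyruvate: 0.265 g × (2640 mL / 200 mL) = 3.50 g
glucose: 5.11 g × (2640 mL / 200 mL) = 67.45 g

gellan gum 23.50 g; nicotinic acid 16.76 mg; sodium pyruvate 3.50 g; glucose 67.45 g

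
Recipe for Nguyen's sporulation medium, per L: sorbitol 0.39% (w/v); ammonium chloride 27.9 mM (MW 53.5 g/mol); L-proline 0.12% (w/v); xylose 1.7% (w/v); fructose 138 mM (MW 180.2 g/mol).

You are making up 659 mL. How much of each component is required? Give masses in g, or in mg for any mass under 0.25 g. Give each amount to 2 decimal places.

Target volume = 659 mL = 0.659 L.
sorbitol: 0.39 g per 100 mL × 659 mL ÷ 100 = 2.57 g
ammonium chloride: 27.9 mmol/L × 53.5 g/mol × 0.659 L ÷ 1000 = 0.98 g
L-proline: 0.12% w/v = 1.2 g/L → 1.2 × 0.659 L = 0.79 g
xylose: 1.7% w/v = 17 g/L → 17 × 0.659 L = 11.20 g
fructose: 138 mmol/L × 180.2 g/mol × 0.659 L ÷ 1000 = 16.39 g

sorbitol 2.57 g; ammonium chloride 0.98 g; L-proline 0.79 g; xylose 11.20 g; fructose 16.39 g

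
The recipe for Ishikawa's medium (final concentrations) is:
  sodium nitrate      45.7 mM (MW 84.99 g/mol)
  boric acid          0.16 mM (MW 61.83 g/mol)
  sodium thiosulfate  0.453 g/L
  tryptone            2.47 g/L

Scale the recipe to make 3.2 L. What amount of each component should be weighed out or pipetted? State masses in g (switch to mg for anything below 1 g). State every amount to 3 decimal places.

Working volume: 3.2 L.
sodium nitrate: 45.7 mmol/L × 84.99 g/mol × 3.2 L ÷ 1000 = 12.429 g
boric acid: 0.16 mmol/L × 61.83 mg/mmol × 3.2 L = 31.657 mg
sodium thiosulfate: 0.453 g/L × 3.2 L = 1.450 g
tryptone: 2.47 g/L × 3.2 L = 7.904 g

sodium nitrate 12.429 g; boric acid 31.657 mg; sodium thiosulfate 1.450 g; tryptone 7.904 g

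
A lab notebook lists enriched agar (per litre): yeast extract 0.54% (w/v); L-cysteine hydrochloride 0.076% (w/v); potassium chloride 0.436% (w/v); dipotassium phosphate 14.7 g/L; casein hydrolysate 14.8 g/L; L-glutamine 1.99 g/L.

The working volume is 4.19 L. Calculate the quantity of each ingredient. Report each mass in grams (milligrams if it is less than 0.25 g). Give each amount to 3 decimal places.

yeast extract 22.626 g; L-cysteine hydrochloride 3.184 g; potassium chloride 18.268 g; dipotassium phosphate 61.593 g; casein hydrolysate 62.012 g; L-glutamine 8.338 g

Scale factor relative to 1 L: 4.19.
yeast extract: 0.54% w/v = 5.4 g/L → 5.4 × 4.19 L = 22.626 g
L-cysteine hydrochloride: 0.076 g per 100 mL × 4190 mL ÷ 100 = 3.184 g
potassium chloride: 0.436% w/v = 4.36 g/L → 4.36 × 4.19 L = 18.268 g
dipotassium phosphate: 14.7 g/L × 4.19 L = 61.593 g
casein hydrolysate: 14.8 g/L × 4.19 L = 62.012 g
L-glutamine: 1.99 g/L × 4.19 L = 8.338 g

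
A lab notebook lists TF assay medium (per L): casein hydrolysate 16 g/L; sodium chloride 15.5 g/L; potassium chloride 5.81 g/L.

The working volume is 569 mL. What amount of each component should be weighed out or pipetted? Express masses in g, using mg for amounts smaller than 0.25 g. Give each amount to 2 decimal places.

casein hydrolysate 9.10 g; sodium chloride 8.82 g; potassium chloride 3.31 g

Working volume: 569 mL = 0.569 L.
casein hydrolysate: 16 g/L × 0.569 L = 9.10 g
sodium chloride: 15.5 g/L × 0.569 L = 8.82 g
potassium chloride: 5.81 g/L × 0.569 L = 3.31 g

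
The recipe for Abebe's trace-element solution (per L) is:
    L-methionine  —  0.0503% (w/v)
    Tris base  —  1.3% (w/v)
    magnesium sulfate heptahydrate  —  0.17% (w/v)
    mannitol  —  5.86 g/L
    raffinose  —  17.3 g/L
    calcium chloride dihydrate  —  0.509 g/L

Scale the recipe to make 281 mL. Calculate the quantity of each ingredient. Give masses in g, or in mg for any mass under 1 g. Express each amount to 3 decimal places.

Scale factor relative to 1 L: 0.281.
L-methionine: 0.0503% w/v = 0.503 g/L → 0.503 × 0.281 L = 0.141343 g = 141.343 mg
Tris base: 1.3 g per 100 mL × 281 mL ÷ 100 = 3.653 g
magnesium sulfate heptahydrate: 0.17% w/v = 1.7 g/L → 1.7 × 0.281 L = 0.4777 g = 477.700 mg
mannitol: 5.86 g/L × 0.281 L = 1.647 g
raffinose: 17.3 g/L × 0.281 L = 4.861 g
calcium chloride dihydrate: 0.509 g/L × 0.281 L = 0.143029 g = 143.029 mg

L-methionine 141.343 mg; Tris base 3.653 g; magnesium sulfate heptahydrate 477.700 mg; mannitol 1.647 g; raffinose 4.861 g; calcium chloride dihydrate 143.029 mg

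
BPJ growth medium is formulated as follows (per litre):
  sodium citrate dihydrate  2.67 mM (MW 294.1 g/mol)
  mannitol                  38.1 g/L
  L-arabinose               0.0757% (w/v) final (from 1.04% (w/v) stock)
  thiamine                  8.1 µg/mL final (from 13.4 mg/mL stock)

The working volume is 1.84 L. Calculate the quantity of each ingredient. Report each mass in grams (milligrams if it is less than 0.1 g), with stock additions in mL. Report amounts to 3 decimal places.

sodium citrate dihydrate 1.445 g; mannitol 70.104 g; L-arabinose 133.931 mL; thiamine 1.112 mL

Scale factor relative to 1 L: 1.84.
sodium citrate dihydrate: 2.67 mmol/L × 294.1 g/mol × 1.84 L ÷ 1000 = 1.445 g
mannitol: 38.1 g/L × 1.84 L = 70.104 g
L-arabinose: C1V1 = C2V2 → 0.0757% ÷ 1.04% × 1840 mL = 133.931 mL
thiamine: dilute stock: 8.1 µg/mL × 1840 mL ÷ 13400 µg/mL = 1.112 mL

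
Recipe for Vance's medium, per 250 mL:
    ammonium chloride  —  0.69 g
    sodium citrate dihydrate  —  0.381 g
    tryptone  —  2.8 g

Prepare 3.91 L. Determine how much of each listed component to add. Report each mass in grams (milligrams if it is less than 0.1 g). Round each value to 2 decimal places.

ammonium chloride 10.79 g; sodium citrate dihydrate 5.96 g; tryptone 43.79 g

Ratio of target to recipe volume: 3910 / 250 = 15.64.
ammonium chloride: 0.69 g × (3910 mL / 250 mL) = 10.79 g
sodium citrate dihydrate: 0.381 g × (3910 mL / 250 mL) = 5.96 g
tryptone: 2.8 g × (3910 mL / 250 mL) = 43.79 g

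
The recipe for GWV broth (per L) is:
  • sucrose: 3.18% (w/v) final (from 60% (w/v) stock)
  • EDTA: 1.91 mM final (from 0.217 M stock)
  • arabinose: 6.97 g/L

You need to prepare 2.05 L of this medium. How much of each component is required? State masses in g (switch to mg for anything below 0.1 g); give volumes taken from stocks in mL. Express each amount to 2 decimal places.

Working volume: 2.05 L.
sucrose: V = C2·V2/C1 = 3.18% ÷ 60% × 2050 mL = 108.65 mL
EDTA: C1V1 = C2V2 → 1.91 mM × 2050 mL ÷ 217 mM = 18.04 mL
arabinose: 6.97 g/L × 2.05 L = 14.29 g

sucrose 108.65 mL; EDTA 18.04 mL; arabinose 14.29 g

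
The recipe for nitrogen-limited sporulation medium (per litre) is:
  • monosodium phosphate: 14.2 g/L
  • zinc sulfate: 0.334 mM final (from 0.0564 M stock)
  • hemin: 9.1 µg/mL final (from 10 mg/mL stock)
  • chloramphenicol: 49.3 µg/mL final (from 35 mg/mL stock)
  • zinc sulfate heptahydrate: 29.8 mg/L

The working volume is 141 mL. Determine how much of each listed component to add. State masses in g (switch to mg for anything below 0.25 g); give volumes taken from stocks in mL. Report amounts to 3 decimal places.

monosodium phosphate 2.002 g; zinc sulfate 0.835 mL; hemin 0.128 mL; chloramphenicol 0.199 mL; zinc sulfate heptahydrate 4.202 mg

Working volume: 141 mL = 0.141 L.
monosodium phosphate: 14.2 g/L × 0.141 L = 2.002 g
zinc sulfate: C1V1 = C2V2 → 0.334 mM × 141 mL ÷ 56.4 mM = 0.835 mL
hemin: C1V1 = C2V2 → 9.1 µg/mL × 141 mL ÷ 10000 µg/mL = 0.128 mL
chloramphenicol: C1V1 = C2V2 → 49.3 µg/mL × 141 mL ÷ 35000 µg/mL = 0.199 mL
zinc sulfate heptahydrate: 29.8 mg/L × 0.141 L = 4.202 mg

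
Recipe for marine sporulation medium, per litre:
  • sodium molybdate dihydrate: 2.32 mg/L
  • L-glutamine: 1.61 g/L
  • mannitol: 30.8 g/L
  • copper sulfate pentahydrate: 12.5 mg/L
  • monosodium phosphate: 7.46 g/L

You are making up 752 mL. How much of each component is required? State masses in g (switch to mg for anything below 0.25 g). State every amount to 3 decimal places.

Scale factor relative to 1 L: 0.752.
sodium molybdate dihydrate: 2.32 mg/L × 0.752 L = 1.745 mg
L-glutamine: 1.61 g/L × 0.752 L = 1.211 g
mannitol: 30.8 g/L × 0.752 L = 23.162 g
copper sulfate pentahydrate: 12.5 mg/L × 0.752 L = 9.400 mg
monosodium phosphate: 7.46 g/L × 0.752 L = 5.610 g

sodium molybdate dihydrate 1.745 mg; L-glutamine 1.211 g; mannitol 23.162 g; copper sulfate pentahydrate 9.400 mg; monosodium phosphate 5.610 g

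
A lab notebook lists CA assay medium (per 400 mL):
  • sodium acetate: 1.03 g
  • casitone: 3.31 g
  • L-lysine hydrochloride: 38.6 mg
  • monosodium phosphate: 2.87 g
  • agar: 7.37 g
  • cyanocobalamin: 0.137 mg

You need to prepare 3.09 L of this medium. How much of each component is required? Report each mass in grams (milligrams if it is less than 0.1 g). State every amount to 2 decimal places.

Ratio of target to recipe volume: 3090 / 400 = 7.725.
sodium acetate: 1.03 g × (3090 mL / 400 mL) = 7.96 g
casitone: 3.31 g × (3090 mL / 400 mL) = 25.57 g
L-lysine hydrochloride: 38.6 mg × (3090 mL / 400 mL) = 298.185 mg = 0.30 g
monosodium phosphate: 2.87 g × (3090 mL / 400 mL) = 22.17 g
agar: 7.37 g × (3090 mL / 400 mL) = 56.93 g
cyanocobalamin: 0.137 mg × (3090 mL / 400 mL) = 1.06 mg

sodium acetate 7.96 g; casitone 25.57 g; L-lysine hydrochloride 0.30 g; monosodium phosphate 22.17 g; agar 56.93 g; cyanocobalamin 1.06 mg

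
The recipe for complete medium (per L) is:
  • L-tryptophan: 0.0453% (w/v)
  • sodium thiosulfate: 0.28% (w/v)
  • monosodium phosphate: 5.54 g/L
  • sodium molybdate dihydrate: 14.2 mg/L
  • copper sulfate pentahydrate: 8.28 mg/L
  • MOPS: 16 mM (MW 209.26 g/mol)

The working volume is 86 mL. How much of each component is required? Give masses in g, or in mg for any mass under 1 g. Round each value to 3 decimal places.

Scale factor relative to 1 L: 0.086.
L-tryptophan: 0.0453% w/v = 0.453 g/L → 0.453 × 0.086 L = 0.038958 g = 38.958 mg
sodium thiosulfate: 0.28% w/v = 2.8 g/L → 2.8 × 0.086 L = 0.2408 g = 240.800 mg
monosodium phosphate: 5.54 g/L × 0.086 L = 0.47644 g = 476.440 mg
sodium molybdate dihydrate: 14.2 mg/L × 0.086 L = 1.221 mg
copper sulfate pentahydrate: 8.28 mg/L × 0.086 L = 0.712 mg
MOPS: 16 mmol/L × 209.26 mg/mmol × 0.086 L = 287.942 mg

L-tryptophan 38.958 mg; sodium thiosulfate 240.800 mg; monosodium phosphate 476.440 mg; sodium molybdate dihydrate 1.221 mg; copper sulfate pentahydrate 0.712 mg; MOPS 287.942 mg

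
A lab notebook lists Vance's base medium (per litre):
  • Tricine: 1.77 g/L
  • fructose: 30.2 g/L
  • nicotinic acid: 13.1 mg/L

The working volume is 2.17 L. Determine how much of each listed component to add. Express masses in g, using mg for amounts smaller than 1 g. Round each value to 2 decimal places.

Tricine 3.84 g; fructose 65.53 g; nicotinic acid 28.43 mg

Scale factor relative to 1 L: 2.17.
Tricine: 1.77 g/L × 2.17 L = 3.84 g
fructose: 30.2 g/L × 2.17 L = 65.53 g
nicotinic acid: 13.1 mg/L × 2.17 L = 28.43 mg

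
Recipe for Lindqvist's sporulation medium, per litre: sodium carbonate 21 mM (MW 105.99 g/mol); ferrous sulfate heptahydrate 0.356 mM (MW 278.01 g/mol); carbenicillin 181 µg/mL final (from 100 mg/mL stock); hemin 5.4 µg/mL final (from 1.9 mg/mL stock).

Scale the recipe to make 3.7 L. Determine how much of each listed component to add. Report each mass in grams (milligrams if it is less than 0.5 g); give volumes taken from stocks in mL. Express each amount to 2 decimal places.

Working volume: 3.7 L.
sodium carbonate: 21 mmol/L × 105.99 g/mol × 3.7 L ÷ 1000 = 8.24 g
ferrous sulfate heptahydrate: 0.356 mmol/L × 278.01 mg/mmol × 3.7 L = 366.19 mg
carbenicillin: C1V1 = C2V2 → 181 µg/mL × 3700 mL ÷ 100000 µg/mL = 6.70 mL
hemin: dilute stock: 5.4 µg/mL × 3700 mL ÷ 1900 µg/mL = 10.52 mL

sodium carbonate 8.24 g; ferrous sulfate heptahydrate 366.19 mg; carbenicillin 6.70 mL; hemin 10.52 mL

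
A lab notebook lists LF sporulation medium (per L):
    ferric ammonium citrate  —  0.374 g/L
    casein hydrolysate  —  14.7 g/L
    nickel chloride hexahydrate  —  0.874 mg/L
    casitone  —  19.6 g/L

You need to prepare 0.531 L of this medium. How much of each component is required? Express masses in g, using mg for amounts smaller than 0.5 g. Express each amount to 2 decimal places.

Working volume: 0.531 L.
ferric ammonium citrate: 0.374 g/L × 0.531 L = 0.198594 g = 198.59 mg
casein hydrolysate: 14.7 g/L × 0.531 L = 7.81 g
nickel chloride hexahydrate: 0.874 mg/L × 0.531 L = 0.46 mg
casitone: 19.6 g/L × 0.531 L = 10.41 g

ferric ammonium citrate 198.59 mg; casein hydrolysate 7.81 g; nickel chloride hexahydrate 0.46 mg; casitone 10.41 g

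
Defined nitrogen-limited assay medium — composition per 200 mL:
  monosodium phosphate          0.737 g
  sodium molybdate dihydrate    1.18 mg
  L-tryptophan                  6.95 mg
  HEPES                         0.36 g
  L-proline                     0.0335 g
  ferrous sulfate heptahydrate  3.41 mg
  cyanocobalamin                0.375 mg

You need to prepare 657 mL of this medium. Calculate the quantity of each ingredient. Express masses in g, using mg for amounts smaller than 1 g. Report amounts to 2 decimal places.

monosodium phosphate 2.42 g; sodium molybdate dihydrate 3.88 mg; L-tryptophan 22.83 mg; HEPES 1.18 g; L-proline 110.05 mg; ferrous sulfate heptahydrate 11.20 mg; cyanocobalamin 1.23 mg

Ratio of target to recipe volume: 657 / 200 = 3.285.
monosodium phosphate: 0.737 g × (657 mL / 200 mL) = 2.42 g
sodium molybdate dihydrate: 1.18 mg × (657 mL / 200 mL) = 3.88 mg
L-tryptophan: 6.95 mg × (657 mL / 200 mL) = 22.83 mg
HEPES: 0.36 g × (657 mL / 200 mL) = 1.18 g
L-proline: 0.0335 g × (657 mL / 200 mL) = 0.110048 g = 110.05 mg
ferrous sulfate heptahydrate: 3.41 mg × (657 mL / 200 mL) = 11.20 mg
cyanocobalamin: 0.375 mg × (657 mL / 200 mL) = 1.23 mg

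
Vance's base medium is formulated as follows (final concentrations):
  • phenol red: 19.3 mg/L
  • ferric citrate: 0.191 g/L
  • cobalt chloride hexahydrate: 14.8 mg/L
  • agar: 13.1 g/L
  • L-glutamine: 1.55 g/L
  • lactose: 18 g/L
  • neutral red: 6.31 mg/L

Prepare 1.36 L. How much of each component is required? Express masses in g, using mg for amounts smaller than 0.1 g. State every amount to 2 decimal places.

Scale factor relative to 1 L: 1.36.
phenol red: 19.3 mg/L × 1.36 L = 26.25 mg
ferric citrate: 0.191 g/L × 1.36 L = 0.26 g
cobalt chloride hexahydrate: 14.8 mg/L × 1.36 L = 20.13 mg
agar: 13.1 g/L × 1.36 L = 17.82 g
L-glutamine: 1.55 g/L × 1.36 L = 2.11 g
lactose: 18 g/L × 1.36 L = 24.48 g
neutral red: 6.31 mg/L × 1.36 L = 8.58 mg

phenol red 26.25 mg; ferric citrate 0.26 g; cobalt chloride hexahydrate 20.13 mg; agar 17.82 g; L-glutamine 2.11 g; lactose 24.48 g; neutral red 8.58 mg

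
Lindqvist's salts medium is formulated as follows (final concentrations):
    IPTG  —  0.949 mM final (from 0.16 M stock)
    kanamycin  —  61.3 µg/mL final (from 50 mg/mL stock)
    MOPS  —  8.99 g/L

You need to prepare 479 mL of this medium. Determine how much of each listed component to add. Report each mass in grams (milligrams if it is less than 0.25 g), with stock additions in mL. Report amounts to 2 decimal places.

Scale factor relative to 1 L: 0.479.
IPTG: dilute stock: 0.949 mM × 479 mL ÷ 160 mM = 2.84 mL
kanamycin: C1V1 = C2V2 → 61.3 µg/mL × 479 mL ÷ 50000 µg/mL = 0.59 mL
MOPS: 8.99 g/L × 0.479 L = 4.31 g

IPTG 2.84 mL; kanamycin 0.59 mL; MOPS 4.31 g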